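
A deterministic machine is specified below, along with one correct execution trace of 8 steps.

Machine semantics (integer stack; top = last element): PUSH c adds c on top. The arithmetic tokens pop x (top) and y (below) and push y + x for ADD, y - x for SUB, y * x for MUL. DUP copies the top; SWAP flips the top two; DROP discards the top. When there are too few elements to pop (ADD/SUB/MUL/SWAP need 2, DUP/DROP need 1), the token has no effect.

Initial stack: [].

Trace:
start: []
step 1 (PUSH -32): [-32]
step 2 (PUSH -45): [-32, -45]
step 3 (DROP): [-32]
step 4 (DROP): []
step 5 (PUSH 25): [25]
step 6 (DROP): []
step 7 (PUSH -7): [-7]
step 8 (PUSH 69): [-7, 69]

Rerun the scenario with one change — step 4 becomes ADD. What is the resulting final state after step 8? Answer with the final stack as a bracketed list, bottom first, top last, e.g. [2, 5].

[-32, -7, 69]

(re-executing from step 4 with the substitution; state before step 4: [-32])
step 4 (ADD): [-32]
step 5 (PUSH 25): [-32, 25]
step 6 (DROP): [-32]
step 7 (PUSH -7): [-32, -7]
step 8 (PUSH 69): [-32, -7, 69]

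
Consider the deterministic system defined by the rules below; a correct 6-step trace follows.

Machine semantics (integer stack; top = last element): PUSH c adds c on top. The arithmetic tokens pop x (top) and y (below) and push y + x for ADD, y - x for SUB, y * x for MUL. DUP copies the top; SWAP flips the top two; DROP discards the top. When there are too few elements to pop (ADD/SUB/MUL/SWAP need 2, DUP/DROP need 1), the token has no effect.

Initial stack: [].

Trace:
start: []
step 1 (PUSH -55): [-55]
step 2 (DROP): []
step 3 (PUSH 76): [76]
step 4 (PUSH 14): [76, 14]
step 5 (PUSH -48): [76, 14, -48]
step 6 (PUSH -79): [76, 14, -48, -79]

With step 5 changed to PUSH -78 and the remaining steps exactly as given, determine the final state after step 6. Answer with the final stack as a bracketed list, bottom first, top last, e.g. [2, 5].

[76, 14, -78, -79]

(re-executing from step 5 with the substitution; state before step 5: [76, 14])
step 5 (PUSH -78): [76, 14, -78]
step 6 (PUSH -79): [76, 14, -78, -79]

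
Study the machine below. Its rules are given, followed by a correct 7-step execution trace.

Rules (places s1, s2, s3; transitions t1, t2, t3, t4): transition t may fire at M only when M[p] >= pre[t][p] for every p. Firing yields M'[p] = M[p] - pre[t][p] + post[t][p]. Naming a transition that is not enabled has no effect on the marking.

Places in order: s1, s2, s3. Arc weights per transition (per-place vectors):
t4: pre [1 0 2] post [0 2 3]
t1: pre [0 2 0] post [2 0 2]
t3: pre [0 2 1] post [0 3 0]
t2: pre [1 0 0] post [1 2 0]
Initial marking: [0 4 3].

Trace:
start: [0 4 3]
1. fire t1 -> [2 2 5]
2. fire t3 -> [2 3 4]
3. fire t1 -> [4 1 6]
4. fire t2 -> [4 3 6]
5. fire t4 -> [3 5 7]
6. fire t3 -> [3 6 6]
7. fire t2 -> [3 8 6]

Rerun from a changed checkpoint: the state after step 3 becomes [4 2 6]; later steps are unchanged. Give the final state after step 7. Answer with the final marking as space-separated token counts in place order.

3 9 6

state after step 3 := [4 2 6]
4. fire t2 -> [4 4 6]
5. fire t4 -> [3 6 7]
6. fire t3 -> [3 7 6]
7. fire t2 -> [3 9 6]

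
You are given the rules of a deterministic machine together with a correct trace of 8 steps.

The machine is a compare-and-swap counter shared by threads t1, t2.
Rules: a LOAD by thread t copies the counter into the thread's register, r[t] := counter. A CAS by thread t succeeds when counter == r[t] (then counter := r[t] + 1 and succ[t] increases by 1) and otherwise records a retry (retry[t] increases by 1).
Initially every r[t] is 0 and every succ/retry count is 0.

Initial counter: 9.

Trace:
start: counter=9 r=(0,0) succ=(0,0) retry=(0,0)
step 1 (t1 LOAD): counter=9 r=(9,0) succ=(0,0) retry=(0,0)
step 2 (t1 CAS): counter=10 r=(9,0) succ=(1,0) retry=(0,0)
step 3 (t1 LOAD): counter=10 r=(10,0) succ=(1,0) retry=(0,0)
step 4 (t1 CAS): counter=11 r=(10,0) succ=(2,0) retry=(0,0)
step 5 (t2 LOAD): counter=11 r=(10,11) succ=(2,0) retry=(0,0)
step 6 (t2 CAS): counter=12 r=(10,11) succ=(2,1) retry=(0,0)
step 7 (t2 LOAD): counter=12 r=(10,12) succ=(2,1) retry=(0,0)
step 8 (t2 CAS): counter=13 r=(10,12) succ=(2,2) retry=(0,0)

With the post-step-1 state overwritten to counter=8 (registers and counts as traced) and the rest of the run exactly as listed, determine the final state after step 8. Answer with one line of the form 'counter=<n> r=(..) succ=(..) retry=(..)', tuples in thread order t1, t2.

counter=11 r=(8,10) succ=(1,2) retry=(1,0)

state after step 1 := counter=8 r=(9,0) succ=(0,0) retry=(0,0)
step 2 (t1 CAS): counter=8 r=(9,0) succ=(0,0) retry=(1,0)
step 3 (t1 LOAD): counter=8 r=(8,0) succ=(0,0) retry=(1,0)
step 4 (t1 CAS): counter=9 r=(8,0) succ=(1,0) retry=(1,0)
step 5 (t2 LOAD): counter=9 r=(8,9) succ=(1,0) retry=(1,0)
step 6 (t2 CAS): counter=10 r=(8,9) succ=(1,1) retry=(1,0)
step 7 (t2 LOAD): counter=10 r=(8,10) succ=(1,1) retry=(1,0)
step 8 (t2 CAS): counter=11 r=(8,10) succ=(1,2) retry=(1,0)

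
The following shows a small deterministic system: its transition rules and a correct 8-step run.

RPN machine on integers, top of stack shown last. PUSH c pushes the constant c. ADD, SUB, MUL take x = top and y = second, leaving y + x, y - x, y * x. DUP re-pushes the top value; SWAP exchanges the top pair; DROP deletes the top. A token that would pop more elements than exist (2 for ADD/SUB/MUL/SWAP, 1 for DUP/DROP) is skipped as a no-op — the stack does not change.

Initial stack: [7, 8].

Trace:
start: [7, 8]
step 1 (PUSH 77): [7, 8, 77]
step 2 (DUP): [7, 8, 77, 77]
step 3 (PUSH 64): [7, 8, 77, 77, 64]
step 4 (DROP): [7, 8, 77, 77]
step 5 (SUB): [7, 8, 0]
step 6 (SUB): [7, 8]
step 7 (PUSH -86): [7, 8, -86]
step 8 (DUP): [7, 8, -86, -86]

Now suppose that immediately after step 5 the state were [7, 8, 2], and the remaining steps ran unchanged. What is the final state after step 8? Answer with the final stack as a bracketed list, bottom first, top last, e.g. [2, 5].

[7, 6, -86, -86]

state after step 5 := [7, 8, 2]
step 6 (SUB): [7, 6]
step 7 (PUSH -86): [7, 6, -86]
step 8 (DUP): [7, 6, -86, -86]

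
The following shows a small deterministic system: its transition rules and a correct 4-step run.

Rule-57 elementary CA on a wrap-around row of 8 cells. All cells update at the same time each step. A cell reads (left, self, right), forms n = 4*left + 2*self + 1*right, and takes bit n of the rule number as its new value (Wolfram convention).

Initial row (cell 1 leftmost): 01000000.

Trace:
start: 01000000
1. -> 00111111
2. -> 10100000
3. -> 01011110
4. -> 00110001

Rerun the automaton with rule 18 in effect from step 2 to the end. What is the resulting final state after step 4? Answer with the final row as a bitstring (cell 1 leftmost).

(re-executing steps 2..4 under rule 18; state before step 2: 00111111)
2. -> 11000000
3. -> 00100001
4. -> 11010010

11010010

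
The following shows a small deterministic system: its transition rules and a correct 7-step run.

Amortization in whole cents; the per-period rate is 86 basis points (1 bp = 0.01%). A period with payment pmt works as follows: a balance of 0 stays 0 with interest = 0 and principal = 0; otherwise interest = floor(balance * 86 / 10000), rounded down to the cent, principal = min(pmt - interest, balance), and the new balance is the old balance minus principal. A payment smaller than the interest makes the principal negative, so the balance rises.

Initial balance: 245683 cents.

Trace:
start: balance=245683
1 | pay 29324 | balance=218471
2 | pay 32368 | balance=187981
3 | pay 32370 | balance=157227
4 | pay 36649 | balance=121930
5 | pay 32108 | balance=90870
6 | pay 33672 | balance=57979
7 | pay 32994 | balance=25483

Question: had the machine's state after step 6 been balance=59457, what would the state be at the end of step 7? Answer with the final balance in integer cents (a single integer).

state after step 6 := balance=59457
7 | pay 32994 | balance=26974

26974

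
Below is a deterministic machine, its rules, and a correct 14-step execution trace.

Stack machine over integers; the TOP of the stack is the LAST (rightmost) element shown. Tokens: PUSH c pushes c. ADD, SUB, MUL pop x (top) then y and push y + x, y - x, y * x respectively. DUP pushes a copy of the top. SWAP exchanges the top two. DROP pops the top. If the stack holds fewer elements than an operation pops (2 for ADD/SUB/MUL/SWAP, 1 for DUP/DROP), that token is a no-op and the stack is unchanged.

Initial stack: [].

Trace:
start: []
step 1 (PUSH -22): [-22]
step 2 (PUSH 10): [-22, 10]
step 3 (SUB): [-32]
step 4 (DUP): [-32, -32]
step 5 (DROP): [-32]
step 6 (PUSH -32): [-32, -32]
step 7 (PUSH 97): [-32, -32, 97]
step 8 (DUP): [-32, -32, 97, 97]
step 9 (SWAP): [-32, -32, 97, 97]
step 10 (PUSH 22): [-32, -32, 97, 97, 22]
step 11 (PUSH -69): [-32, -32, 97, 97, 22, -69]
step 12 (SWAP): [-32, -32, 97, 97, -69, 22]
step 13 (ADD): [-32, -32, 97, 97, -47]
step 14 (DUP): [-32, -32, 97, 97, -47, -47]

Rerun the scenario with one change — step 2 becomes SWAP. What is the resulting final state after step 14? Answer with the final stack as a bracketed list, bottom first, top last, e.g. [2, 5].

(re-executing from step 2 with the substitution; state before step 2: [-22])
step 2 (SWAP): [-22]
step 3 (SUB): [-22]
step 4 (DUP): [-22, -22]
step 5 (DROP): [-22]
step 6 (PUSH -32): [-22, -32]
step 7 (PUSH 97): [-22, -32, 97]
step 8 (DUP): [-22, -32, 97, 97]
step 9 (SWAP): [-22, -32, 97, 97]
step 10 (PUSH 22): [-22, -32, 97, 97, 22]
step 11 (PUSH -69): [-22, -32, 97, 97, 22, -69]
step 12 (SWAP): [-22, -32, 97, 97, -69, 22]
step 13 (ADD): [-22, -32, 97, 97, -47]
step 14 (DUP): [-22, -32, 97, 97, -47, -47]

[-22, -32, 97, 97, -47, -47]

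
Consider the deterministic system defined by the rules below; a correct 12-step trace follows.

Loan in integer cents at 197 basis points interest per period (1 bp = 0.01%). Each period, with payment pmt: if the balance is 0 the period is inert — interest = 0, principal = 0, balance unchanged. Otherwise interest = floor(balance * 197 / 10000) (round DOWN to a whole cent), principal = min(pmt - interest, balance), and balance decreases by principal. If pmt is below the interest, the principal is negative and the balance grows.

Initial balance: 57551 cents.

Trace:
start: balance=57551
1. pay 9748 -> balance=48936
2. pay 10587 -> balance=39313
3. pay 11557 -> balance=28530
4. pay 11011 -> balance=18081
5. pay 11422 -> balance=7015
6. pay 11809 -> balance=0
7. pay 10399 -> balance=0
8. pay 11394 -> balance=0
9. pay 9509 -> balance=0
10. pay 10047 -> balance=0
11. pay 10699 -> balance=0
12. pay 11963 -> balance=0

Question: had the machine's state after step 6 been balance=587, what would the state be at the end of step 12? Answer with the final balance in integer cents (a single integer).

state after step 6 := balance=587
7. pay 10399 -> balance=0
8. pay 11394 -> balance=0
9. pay 9509 -> balance=0
10. pay 10047 -> balance=0
11. pay 10699 -> balance=0
12. pay 11963 -> balance=0

0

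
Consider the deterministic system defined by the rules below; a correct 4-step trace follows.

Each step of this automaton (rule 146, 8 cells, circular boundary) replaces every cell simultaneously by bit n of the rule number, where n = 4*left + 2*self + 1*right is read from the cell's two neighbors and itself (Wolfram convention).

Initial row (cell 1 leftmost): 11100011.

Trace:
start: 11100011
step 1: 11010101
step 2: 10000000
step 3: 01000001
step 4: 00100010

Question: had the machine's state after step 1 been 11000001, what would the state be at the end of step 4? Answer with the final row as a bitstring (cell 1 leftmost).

state after step 1 := 11000001
step 2: 10100010
step 3: 00010100
step 4: 00100010

00100010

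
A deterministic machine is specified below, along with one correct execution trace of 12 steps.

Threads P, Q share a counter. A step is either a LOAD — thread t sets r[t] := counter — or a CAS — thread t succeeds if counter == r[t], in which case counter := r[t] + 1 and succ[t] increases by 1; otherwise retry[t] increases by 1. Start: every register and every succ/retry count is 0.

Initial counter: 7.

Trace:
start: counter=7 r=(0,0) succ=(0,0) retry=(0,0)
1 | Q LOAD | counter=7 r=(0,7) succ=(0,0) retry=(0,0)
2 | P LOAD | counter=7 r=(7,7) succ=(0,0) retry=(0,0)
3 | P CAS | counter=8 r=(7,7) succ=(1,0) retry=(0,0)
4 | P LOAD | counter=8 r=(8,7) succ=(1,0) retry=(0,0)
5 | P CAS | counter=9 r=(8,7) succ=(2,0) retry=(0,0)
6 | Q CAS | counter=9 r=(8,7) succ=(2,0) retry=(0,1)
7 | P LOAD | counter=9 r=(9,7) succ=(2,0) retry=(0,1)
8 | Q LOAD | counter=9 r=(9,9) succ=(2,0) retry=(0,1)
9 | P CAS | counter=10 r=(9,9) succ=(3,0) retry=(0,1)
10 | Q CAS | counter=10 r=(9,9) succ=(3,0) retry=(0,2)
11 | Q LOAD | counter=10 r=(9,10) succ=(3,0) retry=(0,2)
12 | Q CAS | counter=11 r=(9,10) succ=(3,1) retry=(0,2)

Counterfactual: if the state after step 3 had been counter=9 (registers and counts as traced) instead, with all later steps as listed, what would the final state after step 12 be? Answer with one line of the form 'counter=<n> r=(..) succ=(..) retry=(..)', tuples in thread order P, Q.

state after step 3 := counter=9 r=(7,7) succ=(1,0) retry=(0,0)
4 | P LOAD | counter=9 r=(9,7) succ=(1,0) retry=(0,0)
5 | P CAS | counter=10 r=(9,7) succ=(2,0) retry=(0,0)
6 | Q CAS | counter=10 r=(9,7) succ=(2,0) retry=(0,1)
7 | P LOAD | counter=10 r=(10,7) succ=(2,0) retry=(0,1)
8 | Q LOAD | counter=10 r=(10,10) succ=(2,0) retry=(0,1)
9 | P CAS | counter=11 r=(10,10) succ=(3,0) retry=(0,1)
10 | Q CAS | counter=11 r=(10,10) succ=(3,0) retry=(0,2)
11 | Q LOAD | counter=11 r=(10,11) succ=(3,0) retry=(0,2)
12 | Q CAS | counter=12 r=(10,11) succ=(3,1) retry=(0,2)

counter=12 r=(10,11) succ=(3,1) retry=(0,2)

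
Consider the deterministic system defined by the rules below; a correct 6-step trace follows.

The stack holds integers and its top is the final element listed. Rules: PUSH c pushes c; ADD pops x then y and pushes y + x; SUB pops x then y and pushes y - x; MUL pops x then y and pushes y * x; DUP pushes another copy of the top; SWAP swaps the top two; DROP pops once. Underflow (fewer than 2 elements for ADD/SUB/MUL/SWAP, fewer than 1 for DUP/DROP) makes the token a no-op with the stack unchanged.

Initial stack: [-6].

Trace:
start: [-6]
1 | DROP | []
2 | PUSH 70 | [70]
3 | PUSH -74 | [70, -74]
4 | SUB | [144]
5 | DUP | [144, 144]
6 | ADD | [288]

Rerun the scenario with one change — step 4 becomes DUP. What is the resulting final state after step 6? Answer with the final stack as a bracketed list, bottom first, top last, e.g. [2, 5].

[70, -74, -148]

(re-executing from step 4 with the substitution; state before step 4: [70, -74])
4 | DUP | [70, -74, -74]
5 | DUP | [70, -74, -74, -74]
6 | ADD | [70, -74, -148]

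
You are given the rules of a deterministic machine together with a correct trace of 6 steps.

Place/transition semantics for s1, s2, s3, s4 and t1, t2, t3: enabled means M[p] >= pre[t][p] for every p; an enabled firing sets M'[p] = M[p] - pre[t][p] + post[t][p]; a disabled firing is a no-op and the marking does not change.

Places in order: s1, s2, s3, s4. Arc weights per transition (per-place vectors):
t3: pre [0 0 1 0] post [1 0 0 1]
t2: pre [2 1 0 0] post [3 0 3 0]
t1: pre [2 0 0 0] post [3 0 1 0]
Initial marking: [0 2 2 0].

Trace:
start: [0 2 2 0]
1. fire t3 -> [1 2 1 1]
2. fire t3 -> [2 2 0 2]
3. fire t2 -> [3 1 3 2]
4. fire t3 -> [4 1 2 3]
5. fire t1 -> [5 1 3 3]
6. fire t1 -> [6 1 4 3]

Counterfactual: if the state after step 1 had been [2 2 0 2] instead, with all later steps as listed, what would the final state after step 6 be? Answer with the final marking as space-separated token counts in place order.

state after step 1 := [2 2 0 2]
2. fire t3 -> [2 2 0 2]
3. fire t2 -> [3 1 3 2]
4. fire t3 -> [4 1 2 3]
5. fire t1 -> [5 1 3 3]
6. fire t1 -> [6 1 4 3]

6 1 4 3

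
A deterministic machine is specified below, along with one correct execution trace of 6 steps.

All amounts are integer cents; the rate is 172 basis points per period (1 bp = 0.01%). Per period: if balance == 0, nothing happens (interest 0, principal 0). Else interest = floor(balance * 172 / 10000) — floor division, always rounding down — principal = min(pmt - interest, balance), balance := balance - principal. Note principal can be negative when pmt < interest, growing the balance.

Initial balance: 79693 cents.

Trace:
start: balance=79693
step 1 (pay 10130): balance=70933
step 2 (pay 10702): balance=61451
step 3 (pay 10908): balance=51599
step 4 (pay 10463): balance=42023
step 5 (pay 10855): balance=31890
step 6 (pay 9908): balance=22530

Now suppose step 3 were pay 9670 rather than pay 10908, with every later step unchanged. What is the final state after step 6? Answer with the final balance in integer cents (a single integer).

(re-executing from step 3 with the substitution; state before step 3: balance=61451)
step 3 (pay 9670): balance=52837
step 4 (pay 10463): balance=43282
step 5 (pay 10855): balance=33171
step 6 (pay 9908): balance=23833

23833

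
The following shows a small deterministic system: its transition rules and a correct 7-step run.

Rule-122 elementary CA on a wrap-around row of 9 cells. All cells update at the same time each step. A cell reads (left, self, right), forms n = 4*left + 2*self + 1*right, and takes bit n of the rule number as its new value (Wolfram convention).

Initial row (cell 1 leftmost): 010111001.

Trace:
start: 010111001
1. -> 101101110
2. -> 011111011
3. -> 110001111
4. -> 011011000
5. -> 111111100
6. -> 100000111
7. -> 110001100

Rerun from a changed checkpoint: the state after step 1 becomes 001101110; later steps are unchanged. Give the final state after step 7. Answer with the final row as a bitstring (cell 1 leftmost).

state after step 1 := 001101110
2. -> 011111011
3. -> 110001111
4. -> 011011000
5. -> 111111100
6. -> 100000111
7. -> 110001100

110001100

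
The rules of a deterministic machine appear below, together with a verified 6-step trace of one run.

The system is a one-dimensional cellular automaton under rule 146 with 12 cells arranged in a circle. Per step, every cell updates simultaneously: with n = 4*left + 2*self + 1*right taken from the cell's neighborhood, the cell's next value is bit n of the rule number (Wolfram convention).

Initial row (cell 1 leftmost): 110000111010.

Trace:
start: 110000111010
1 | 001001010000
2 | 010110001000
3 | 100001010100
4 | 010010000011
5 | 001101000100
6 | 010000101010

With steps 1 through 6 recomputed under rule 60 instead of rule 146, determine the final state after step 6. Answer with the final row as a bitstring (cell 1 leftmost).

001101000111

(re-executing steps 1..6 under rule 60; state before step 1: 110000111010)
1 | 101000100111
2 | 011100110100
3 | 010010101110
4 | 011011111001
5 | 110110000101
6 | 001101000111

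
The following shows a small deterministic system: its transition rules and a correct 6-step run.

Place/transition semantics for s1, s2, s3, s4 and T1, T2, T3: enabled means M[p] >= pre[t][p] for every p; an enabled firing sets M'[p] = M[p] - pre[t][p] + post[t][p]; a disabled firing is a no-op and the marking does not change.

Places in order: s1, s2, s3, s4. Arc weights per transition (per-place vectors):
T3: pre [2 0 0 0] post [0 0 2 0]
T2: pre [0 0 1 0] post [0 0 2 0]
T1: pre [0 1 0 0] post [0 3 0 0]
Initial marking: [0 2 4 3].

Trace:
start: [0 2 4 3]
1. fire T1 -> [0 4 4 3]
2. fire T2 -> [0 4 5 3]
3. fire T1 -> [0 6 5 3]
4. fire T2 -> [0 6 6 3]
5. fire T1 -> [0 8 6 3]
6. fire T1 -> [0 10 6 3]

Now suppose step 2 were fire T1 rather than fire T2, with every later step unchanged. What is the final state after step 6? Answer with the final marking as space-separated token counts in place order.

0 12 5 3

(re-executing from step 2 with the substitution; state before step 2: [0 4 4 3])
2. fire T1 -> [0 6 4 3]
3. fire T1 -> [0 8 4 3]
4. fire T2 -> [0 8 5 3]
5. fire T1 -> [0 10 5 3]
6. fire T1 -> [0 12 5 3]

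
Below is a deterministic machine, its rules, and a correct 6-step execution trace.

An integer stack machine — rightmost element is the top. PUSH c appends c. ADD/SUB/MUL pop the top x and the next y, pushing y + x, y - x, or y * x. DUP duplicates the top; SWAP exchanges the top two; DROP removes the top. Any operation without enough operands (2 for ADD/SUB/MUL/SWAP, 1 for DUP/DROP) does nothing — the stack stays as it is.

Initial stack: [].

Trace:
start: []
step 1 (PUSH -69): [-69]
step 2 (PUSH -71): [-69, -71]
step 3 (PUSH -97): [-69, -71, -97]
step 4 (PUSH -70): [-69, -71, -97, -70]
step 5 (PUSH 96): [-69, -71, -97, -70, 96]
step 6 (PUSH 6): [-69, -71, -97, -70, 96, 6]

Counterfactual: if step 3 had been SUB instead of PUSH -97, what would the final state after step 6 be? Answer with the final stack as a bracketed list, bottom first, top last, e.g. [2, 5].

(re-executing from step 3 with the substitution; state before step 3: [-69, -71])
step 3 (SUB): [2]
step 4 (PUSH -70): [2, -70]
step 5 (PUSH 96): [2, -70, 96]
step 6 (PUSH 6): [2, -70, 96, 6]

[2, -70, 96, 6]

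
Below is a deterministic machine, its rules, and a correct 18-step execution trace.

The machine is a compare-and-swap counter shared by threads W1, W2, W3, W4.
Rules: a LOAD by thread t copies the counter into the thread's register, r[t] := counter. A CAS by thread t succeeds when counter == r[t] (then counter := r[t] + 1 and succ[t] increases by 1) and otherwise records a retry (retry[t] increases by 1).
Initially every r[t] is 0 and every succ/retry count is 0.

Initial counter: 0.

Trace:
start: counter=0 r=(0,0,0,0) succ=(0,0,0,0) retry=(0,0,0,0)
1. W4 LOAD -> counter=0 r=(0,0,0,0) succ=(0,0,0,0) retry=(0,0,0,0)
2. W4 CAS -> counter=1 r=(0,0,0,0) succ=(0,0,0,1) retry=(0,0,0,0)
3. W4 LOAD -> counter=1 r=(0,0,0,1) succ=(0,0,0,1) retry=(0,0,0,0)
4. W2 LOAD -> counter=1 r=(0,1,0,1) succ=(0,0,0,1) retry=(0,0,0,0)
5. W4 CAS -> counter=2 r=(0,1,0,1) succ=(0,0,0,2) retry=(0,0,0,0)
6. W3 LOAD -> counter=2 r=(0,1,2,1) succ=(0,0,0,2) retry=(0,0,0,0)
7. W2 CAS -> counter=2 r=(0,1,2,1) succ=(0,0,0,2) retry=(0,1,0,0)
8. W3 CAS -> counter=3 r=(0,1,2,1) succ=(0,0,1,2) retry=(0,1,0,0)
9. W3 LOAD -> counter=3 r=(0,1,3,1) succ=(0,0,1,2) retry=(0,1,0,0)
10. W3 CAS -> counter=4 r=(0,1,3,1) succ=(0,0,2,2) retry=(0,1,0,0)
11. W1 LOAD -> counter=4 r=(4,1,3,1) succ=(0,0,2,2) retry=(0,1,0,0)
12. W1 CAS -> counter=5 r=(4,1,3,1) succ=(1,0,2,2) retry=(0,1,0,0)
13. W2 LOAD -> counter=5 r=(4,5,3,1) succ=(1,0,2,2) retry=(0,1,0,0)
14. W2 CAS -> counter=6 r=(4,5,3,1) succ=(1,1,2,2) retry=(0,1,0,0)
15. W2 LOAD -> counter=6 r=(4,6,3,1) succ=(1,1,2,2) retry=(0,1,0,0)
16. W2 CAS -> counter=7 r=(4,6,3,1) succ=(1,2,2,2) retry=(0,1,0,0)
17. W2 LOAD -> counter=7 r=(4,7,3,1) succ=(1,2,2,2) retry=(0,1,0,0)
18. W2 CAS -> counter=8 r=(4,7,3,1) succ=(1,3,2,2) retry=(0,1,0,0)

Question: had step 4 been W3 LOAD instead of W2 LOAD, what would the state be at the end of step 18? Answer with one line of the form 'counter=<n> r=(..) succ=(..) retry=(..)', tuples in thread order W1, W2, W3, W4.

counter=8 r=(4,7,3,1) succ=(1,3,2,2) retry=(0,1,0,0)

(re-executing from step 4 with the substitution; state before step 4: counter=1 r=(0,0,0,1) succ=(0,0,0,1) retry=(0,0,0,0))
4. W3 LOAD -> counter=1 r=(0,0,1,1) succ=(0,0,0,1) retry=(0,0,0,0)
5. W4 CAS -> counter=2 r=(0,0,1,1) succ=(0,0,0,2) retry=(0,0,0,0)
6. W3 LOAD -> counter=2 r=(0,0,2,1) succ=(0,0,0,2) retry=(0,0,0,0)
7. W2 CAS -> counter=2 r=(0,0,2,1) succ=(0,0,0,2) retry=(0,1,0,0)
8. W3 CAS -> counter=3 r=(0,0,2,1) succ=(0,0,1,2) retry=(0,1,0,0)
9. W3 LOAD -> counter=3 r=(0,0,3,1) succ=(0,0,1,2) retry=(0,1,0,0)
10. W3 CAS -> counter=4 r=(0,0,3,1) succ=(0,0,2,2) retry=(0,1,0,0)
11. W1 LOAD -> counter=4 r=(4,0,3,1) succ=(0,0,2,2) retry=(0,1,0,0)
12. W1 CAS -> counter=5 r=(4,0,3,1) succ=(1,0,2,2) retry=(0,1,0,0)
13. W2 LOAD -> counter=5 r=(4,5,3,1) succ=(1,0,2,2) retry=(0,1,0,0)
14. W2 CAS -> counter=6 r=(4,5,3,1) succ=(1,1,2,2) retry=(0,1,0,0)
15. W2 LOAD -> counter=6 r=(4,6,3,1) succ=(1,1,2,2) retry=(0,1,0,0)
16. W2 CAS -> counter=7 r=(4,6,3,1) succ=(1,2,2,2) retry=(0,1,0,0)
17. W2 LOAD -> counter=7 r=(4,7,3,1) succ=(1,2,2,2) retry=(0,1,0,0)
18. W2 CAS -> counter=8 r=(4,7,3,1) succ=(1,3,2,2) retry=(0,1,0,0)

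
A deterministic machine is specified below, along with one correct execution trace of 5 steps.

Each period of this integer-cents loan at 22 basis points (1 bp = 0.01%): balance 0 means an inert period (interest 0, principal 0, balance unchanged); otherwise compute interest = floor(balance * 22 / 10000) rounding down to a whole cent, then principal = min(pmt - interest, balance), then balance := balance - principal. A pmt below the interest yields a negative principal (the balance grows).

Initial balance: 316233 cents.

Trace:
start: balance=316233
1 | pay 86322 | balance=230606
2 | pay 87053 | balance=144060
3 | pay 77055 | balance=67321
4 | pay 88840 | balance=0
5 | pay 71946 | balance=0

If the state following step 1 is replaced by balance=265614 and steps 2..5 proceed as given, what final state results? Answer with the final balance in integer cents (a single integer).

0

state after step 1 := balance=265614
2 | pay 87053 | balance=179145
3 | pay 77055 | balance=102484
4 | pay 88840 | balance=13869
5 | pay 71946 | balance=0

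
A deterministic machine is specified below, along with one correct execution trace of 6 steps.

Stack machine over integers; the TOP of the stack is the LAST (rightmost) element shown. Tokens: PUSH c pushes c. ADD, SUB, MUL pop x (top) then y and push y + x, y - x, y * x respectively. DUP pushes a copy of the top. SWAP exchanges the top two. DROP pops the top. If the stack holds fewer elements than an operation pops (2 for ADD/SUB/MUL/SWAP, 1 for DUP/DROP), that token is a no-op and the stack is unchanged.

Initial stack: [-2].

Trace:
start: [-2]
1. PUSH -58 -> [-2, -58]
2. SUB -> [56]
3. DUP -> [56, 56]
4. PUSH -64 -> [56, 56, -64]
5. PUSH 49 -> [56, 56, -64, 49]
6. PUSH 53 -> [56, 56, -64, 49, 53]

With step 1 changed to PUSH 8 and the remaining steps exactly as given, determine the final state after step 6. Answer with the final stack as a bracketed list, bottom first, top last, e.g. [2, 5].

(re-executing from step 1 with the substitution; state before step 1: [-2])
1. PUSH 8 -> [-2, 8]
2. SUB -> [-10]
3. DUP -> [-10, -10]
4. PUSH -64 -> [-10, -10, -64]
5. PUSH 49 -> [-10, -10, -64, 49]
6. PUSH 53 -> [-10, -10, -64, 49, 53]

[-10, -10, -64, 49, 53]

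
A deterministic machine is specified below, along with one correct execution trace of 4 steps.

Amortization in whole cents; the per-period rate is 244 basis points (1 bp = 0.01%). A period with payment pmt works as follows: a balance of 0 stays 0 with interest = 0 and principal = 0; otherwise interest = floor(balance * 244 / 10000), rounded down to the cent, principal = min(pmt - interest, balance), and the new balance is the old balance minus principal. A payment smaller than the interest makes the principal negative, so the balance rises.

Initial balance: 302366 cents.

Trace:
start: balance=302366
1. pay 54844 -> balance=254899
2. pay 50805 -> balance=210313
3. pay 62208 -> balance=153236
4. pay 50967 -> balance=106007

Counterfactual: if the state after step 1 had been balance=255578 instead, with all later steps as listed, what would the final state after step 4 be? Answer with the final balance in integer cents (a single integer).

state after step 1 := balance=255578
2. pay 50805 -> balance=211009
3. pay 62208 -> balance=153949
4. pay 50967 -> balance=106738

106738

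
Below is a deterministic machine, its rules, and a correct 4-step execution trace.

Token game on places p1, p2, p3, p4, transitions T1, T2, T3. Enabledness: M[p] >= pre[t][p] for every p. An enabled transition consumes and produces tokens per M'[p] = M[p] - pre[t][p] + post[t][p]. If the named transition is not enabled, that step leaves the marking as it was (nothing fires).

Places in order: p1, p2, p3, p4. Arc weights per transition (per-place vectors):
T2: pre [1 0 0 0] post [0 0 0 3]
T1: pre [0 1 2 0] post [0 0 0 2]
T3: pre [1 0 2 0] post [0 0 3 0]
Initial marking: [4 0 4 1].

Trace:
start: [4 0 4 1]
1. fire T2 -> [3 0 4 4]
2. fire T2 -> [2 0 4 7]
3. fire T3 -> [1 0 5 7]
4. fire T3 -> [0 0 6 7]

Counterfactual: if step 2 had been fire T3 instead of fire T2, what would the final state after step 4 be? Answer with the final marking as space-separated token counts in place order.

(re-executing from step 2 with the substitution; state before step 2: [3 0 4 4])
2. fire T3 -> [2 0 5 4]
3. fire T3 -> [1 0 6 4]
4. fire T3 -> [0 0 7 4]

0 0 7 4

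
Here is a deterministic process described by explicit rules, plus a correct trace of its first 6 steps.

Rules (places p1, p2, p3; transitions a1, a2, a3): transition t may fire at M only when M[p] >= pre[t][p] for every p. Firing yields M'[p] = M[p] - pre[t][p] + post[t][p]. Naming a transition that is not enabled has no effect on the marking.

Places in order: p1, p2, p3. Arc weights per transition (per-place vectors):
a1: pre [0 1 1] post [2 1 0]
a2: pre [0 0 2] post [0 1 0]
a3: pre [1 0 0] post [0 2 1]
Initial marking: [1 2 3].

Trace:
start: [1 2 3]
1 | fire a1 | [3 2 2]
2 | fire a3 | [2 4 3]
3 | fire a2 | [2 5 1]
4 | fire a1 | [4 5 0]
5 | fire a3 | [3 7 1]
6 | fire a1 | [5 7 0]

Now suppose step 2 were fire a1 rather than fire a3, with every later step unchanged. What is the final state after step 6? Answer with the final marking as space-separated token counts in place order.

8 4 0

(re-executing from step 2 with the substitution; state before step 2: [3 2 2])
2 | fire a1 | [5 2 1]
3 | fire a2 | [5 2 1]
4 | fire a1 | [7 2 0]
5 | fire a3 | [6 4 1]
6 | fire a1 | [8 4 0]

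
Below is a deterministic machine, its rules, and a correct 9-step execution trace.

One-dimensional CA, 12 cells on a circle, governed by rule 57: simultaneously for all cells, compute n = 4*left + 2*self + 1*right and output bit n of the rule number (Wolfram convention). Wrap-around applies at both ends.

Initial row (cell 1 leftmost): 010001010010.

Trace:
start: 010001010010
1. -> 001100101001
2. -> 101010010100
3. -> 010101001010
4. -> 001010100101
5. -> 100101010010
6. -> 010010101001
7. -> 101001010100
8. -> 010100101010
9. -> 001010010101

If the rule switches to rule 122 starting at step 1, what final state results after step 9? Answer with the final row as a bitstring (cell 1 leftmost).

(re-executing steps 1..9 under rule 122; state before step 1: 010001010010)
1. -> 101010101101
2. -> 110101011111
3. -> 011010110000
4. -> 111101111000
5. -> 100111001101
6. -> 111101111111
7. -> 000111000000
8. -> 001101100000
9. -> 011111110000

011111110000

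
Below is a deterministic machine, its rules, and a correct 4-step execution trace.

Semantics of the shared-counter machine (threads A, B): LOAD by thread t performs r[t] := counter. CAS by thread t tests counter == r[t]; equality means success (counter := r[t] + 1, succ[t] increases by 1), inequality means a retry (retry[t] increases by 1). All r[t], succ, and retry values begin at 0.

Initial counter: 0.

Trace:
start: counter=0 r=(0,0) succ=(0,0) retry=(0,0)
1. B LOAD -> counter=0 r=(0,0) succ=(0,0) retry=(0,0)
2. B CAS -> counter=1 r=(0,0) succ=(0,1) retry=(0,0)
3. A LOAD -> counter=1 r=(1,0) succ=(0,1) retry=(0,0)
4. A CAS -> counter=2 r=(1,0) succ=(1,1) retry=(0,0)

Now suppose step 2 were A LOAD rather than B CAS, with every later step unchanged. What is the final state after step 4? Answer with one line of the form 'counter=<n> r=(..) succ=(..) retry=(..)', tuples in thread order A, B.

(re-executing from step 2 with the substitution; state before step 2: counter=0 r=(0,0) succ=(0,0) retry=(0,0))
2. A LOAD -> counter=0 r=(0,0) succ=(0,0) retry=(0,0)
3. A LOAD -> counter=0 r=(0,0) succ=(0,0) retry=(0,0)
4. A CAS -> counter=1 r=(0,0) succ=(1,0) retry=(0,0)

counter=1 r=(0,0) succ=(1,0) retry=(0,0)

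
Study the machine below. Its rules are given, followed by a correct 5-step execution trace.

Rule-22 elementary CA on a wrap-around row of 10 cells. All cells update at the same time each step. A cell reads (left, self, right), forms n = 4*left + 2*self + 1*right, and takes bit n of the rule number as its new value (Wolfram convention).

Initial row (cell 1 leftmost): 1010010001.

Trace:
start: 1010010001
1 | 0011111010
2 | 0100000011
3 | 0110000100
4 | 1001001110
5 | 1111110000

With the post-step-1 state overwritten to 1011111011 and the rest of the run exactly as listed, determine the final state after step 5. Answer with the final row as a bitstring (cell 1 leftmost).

state after step 1 := 1011111011
2 | 0000000000
3 | 0000000000
4 | 0000000000
5 | 0000000000

0000000000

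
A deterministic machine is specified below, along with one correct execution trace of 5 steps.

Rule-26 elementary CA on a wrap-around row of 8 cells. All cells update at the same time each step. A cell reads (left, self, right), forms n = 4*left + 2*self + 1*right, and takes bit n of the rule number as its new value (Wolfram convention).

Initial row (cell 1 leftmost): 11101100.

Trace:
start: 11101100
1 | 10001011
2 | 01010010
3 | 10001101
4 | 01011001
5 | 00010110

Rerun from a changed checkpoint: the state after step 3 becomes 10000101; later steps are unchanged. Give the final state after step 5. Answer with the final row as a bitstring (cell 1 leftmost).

state after step 3 := 10000101
4 | 01001001
5 | 00110110

00110110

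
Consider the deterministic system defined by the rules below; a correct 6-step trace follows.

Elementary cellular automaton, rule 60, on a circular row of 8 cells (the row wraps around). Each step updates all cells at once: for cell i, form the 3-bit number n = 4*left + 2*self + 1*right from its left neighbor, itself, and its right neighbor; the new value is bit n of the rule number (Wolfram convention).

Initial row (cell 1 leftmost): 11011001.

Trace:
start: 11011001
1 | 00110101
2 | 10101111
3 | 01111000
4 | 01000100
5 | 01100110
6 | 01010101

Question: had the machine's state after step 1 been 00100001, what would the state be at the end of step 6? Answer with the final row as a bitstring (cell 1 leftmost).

state after step 1 := 00100001
2 | 10110001
3 | 01101001
4 | 11011101
5 | 00110011
6 | 10101010

10101010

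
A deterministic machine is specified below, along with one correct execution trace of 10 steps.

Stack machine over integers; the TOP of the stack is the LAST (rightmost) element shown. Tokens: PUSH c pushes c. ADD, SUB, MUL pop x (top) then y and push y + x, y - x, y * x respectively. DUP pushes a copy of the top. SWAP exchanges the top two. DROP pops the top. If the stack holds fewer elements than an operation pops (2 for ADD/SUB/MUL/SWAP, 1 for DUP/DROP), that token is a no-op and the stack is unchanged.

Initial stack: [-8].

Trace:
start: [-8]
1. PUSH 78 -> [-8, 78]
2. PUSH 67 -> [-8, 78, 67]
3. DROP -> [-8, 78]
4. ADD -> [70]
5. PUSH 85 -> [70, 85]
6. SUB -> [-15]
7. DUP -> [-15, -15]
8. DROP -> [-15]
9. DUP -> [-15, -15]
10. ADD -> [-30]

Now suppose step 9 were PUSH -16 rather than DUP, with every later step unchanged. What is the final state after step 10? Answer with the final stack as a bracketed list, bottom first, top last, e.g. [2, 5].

(re-executing from step 9 with the substitution; state before step 9: [-15])
9. PUSH -16 -> [-15, -16]
10. ADD -> [-31]

[-31]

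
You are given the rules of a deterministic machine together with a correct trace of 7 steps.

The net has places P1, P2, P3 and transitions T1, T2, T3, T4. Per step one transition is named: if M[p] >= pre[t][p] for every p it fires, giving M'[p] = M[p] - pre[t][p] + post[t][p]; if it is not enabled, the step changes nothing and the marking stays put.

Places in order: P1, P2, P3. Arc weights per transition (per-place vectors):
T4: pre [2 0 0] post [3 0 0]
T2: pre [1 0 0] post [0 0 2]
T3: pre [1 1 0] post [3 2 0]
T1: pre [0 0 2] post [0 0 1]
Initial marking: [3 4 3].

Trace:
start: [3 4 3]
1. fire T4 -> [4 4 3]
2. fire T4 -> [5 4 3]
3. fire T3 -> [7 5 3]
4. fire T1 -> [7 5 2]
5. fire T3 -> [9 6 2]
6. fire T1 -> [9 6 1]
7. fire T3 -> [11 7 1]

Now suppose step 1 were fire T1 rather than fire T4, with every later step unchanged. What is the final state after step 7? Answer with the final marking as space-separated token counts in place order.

(re-executing from step 1 with the substitution; state before step 1: [3 4 3])
1. fire T1 -> [3 4 2]
2. fire T4 -> [4 4 2]
3. fire T3 -> [6 5 2]
4. fire T1 -> [6 5 1]
5. fire T3 -> [8 6 1]
6. fire T1 -> [8 6 1]
7. fire T3 -> [10 7 1]

10 7 1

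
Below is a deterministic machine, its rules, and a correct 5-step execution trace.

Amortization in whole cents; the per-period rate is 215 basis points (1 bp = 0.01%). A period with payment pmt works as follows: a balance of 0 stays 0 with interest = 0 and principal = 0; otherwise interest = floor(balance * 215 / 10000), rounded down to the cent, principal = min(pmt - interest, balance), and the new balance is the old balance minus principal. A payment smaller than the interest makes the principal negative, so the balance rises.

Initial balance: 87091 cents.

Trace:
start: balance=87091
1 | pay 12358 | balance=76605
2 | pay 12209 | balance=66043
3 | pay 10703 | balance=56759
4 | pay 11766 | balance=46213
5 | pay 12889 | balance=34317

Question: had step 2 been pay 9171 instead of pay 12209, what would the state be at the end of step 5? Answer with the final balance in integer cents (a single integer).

(re-executing from step 2 with the substitution; state before step 2: balance=76605)
2 | pay 9171 | balance=69081
3 | pay 10703 | balance=59863
4 | pay 11766 | balance=49384
5 | pay 12889 | balance=37556

37556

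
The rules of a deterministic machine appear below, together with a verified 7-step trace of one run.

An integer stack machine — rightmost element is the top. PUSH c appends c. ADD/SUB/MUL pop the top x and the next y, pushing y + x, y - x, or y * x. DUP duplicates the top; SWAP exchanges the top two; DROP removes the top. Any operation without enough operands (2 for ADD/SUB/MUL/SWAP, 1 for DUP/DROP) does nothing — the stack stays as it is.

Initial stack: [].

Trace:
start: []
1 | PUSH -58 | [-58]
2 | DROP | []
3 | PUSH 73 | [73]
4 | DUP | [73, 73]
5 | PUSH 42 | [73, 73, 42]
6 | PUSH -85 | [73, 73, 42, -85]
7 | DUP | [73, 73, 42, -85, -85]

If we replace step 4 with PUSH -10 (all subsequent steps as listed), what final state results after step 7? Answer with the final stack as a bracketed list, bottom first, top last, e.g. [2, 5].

[73, -10, 42, -85, -85]

(re-executing from step 4 with the substitution; state before step 4: [73])
4 | PUSH -10 | [73, -10]
5 | PUSH 42 | [73, -10, 42]
6 | PUSH -85 | [73, -10, 42, -85]
7 | DUP | [73, -10, 42, -85, -85]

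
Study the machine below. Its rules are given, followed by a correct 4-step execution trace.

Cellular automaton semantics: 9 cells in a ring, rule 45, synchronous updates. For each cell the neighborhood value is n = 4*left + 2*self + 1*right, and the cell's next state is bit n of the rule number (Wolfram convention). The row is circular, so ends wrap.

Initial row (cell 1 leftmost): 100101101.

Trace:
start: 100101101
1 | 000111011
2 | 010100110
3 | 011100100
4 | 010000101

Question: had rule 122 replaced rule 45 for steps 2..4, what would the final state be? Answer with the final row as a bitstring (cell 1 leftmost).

100001101

(re-executing steps 2..4 under rule 122; state before step 2: 000111011)
2 | 101101111
3 | 111111000
4 | 100001101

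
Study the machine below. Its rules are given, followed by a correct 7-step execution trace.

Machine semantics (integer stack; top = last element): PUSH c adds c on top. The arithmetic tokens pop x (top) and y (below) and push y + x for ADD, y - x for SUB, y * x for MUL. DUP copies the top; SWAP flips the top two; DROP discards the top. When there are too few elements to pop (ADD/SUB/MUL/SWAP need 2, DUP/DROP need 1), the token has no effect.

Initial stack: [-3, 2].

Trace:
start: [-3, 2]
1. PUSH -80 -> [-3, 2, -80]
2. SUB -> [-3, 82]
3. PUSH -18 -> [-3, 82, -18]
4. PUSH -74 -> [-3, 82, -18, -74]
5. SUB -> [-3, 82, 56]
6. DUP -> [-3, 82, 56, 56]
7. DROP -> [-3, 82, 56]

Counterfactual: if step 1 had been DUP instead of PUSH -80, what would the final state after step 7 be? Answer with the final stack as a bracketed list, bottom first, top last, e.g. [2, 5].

[-3, 0, 56]

(re-executing from step 1 with the substitution; state before step 1: [-3, 2])
1. DUP -> [-3, 2, 2]
2. SUB -> [-3, 0]
3. PUSH -18 -> [-3, 0, -18]
4. PUSH -74 -> [-3, 0, -18, -74]
5. SUB -> [-3, 0, 56]
6. DUP -> [-3, 0, 56, 56]
7. DROP -> [-3, 0, 56]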